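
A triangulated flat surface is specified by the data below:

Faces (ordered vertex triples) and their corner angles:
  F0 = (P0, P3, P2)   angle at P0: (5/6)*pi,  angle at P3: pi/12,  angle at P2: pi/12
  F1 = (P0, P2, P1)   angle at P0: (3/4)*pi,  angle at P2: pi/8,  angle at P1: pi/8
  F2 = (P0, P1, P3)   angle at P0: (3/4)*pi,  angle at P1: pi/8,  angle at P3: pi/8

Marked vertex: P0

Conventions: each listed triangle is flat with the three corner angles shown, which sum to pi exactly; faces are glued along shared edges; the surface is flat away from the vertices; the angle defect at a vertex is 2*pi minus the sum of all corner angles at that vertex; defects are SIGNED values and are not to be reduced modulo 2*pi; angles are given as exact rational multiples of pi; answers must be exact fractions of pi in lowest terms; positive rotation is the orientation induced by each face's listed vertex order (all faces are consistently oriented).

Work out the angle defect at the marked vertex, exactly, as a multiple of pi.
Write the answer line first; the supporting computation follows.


Answer: defect(P0) = -pi/3

Sum of corner angles at P0: (7/3)*pi
defect = 2*pi - (7/3)*pi


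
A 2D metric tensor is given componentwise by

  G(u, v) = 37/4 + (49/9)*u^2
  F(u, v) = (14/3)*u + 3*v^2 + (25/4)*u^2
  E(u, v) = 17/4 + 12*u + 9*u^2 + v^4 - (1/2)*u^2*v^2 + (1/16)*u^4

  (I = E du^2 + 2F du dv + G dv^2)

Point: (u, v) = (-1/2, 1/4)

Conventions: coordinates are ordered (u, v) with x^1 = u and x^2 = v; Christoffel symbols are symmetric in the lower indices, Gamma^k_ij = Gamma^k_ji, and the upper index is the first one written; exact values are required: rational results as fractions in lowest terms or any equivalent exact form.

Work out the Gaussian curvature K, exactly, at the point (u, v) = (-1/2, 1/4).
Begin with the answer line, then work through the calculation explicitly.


Answer: K = -364428/102245

E = 1/2, F = -7/12, G = 191/18, EG - F^2 = 715/144 at the point
E_u = 3, E_v = 0, F_u = -19/12, F_v = 3/2, G_u = -49/9, G_v = 0
E_vv = 1/2, F_uv = 0, G_uu = 98/9
Brioschi: K = (det M1 - det M2) / (EG - F^2)^2 with the standard first/second-derivative matrices M1, M2.
M1 = [[-E_vv/2 + F_uv - G_uu/2, E_u/2, F_u - E_v/2], [F_v - G_u/2, E, F], [G_v/2, F, G]] = [[-205/36, 3/2, -19/12], [38/9, 1/2, -7/12], [0, -7/12, 191/18]]; det M1 = -474743/5184
M2 = [[0, E_v/2, G_u/2], [E_v/2, E, F], [G_u/2, F, G]] = [[0, 0, -49/18], [0, 1/2, -7/12], [-49/18, -7/12, 191/18]]; det M2 = -2401/648
det M1 - det M2 = -50615/576; K = -50615/576 / (715/144)^2 = -364428/102245


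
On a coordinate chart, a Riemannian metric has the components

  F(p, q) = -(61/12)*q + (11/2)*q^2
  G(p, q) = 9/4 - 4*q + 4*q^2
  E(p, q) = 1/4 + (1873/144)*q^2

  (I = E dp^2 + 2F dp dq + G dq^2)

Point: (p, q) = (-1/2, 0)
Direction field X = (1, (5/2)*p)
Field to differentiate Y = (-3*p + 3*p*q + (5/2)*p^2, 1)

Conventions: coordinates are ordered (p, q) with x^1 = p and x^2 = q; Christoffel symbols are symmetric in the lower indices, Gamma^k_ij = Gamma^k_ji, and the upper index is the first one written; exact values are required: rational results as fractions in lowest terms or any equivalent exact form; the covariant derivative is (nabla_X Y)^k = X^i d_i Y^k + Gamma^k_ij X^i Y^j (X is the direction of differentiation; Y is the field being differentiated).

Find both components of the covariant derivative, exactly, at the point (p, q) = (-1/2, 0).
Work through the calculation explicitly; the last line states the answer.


E = 1/4, F = 0, G = 9/4 at the point
E_p = 0, E_q = 0, F_p = 0, F_q = -61/12, G_p = 0, G_q = -4
EG - F^2 = 9/16;  g^inv = (16/9) * [[9/4, 0], [0, 1/4]]
first-kind symbols [ij,l] = (1/2)(d_i g_jl + d_j g_il - d_l g_ij): [pp,p] = E_p/2 = 0, [pp,q] = F_p - E_q/2 = 0, [pq,p] = E_q/2 = 0, [pq,q] = G_p/2 = 0, [qq,p] = F_q - G_p/2 = -61/12, [qq,q] = G_q/2 = -2
Gamma^p_ij = (G*[ij,p] - F*[ij,q])/(EG - F^2), Gamma^q_ij = (E*[ij,q] - F*[ij,p])/(EG - F^2)
Gamma_ppp = 0, Gamma_ppq = 0, Gamma_pqq = -61/3, Gamma_qpp = 0, Gamma_qpq = 0, Gamma_qqq = -8/9
X = (1, -5/4), Y = (17/8, 1) at the point

Answer: (nabla_X Y)^p = 523/24, (nabla_X Y)^q = 10/9


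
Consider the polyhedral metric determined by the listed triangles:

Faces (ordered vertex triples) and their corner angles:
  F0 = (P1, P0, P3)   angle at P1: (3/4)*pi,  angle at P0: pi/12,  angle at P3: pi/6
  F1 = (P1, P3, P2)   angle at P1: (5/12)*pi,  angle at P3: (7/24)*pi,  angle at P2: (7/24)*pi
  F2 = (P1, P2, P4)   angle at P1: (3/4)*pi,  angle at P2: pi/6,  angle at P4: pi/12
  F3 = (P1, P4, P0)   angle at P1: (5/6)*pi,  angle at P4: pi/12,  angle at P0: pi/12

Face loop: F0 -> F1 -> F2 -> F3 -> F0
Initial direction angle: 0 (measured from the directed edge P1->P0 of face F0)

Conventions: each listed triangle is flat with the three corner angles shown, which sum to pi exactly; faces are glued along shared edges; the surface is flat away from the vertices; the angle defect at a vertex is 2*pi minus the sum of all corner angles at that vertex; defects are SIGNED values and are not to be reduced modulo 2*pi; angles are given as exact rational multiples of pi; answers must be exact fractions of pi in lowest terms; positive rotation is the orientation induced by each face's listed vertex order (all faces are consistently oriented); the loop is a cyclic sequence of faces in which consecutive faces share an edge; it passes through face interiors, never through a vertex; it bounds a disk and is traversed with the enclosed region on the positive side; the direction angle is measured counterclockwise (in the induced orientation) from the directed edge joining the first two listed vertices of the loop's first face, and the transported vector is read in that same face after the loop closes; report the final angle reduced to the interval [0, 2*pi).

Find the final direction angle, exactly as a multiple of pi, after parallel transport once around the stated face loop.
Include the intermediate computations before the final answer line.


enclosed vertex P1: corner angles sum to (11/4)*pi, defect = 2*pi - (11/4)*pi = (-3/4)*pi
transport around the loop rotates by the sum of enclosed defects; add to the initial angle mod 2*pi
final angle = 0 - (3/4)*pi = (5/4)*pi (mod 2*pi)

Answer: final direction angle = (5/4)*pi


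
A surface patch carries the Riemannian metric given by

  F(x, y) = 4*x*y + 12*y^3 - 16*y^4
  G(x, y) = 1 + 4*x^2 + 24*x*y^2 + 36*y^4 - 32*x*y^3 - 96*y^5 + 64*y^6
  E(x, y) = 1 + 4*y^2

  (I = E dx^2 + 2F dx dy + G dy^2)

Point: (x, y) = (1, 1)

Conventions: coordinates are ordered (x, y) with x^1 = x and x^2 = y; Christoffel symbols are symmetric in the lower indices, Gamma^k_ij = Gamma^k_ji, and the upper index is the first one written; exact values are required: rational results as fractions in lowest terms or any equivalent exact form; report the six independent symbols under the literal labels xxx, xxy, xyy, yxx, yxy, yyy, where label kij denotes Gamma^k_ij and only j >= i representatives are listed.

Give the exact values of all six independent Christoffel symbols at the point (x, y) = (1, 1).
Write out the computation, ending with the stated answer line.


E = 5, F = 0, G = 1 at the point
E_x = 0, E_y = 8, F_x = 4, F_y = -24, G_x = 0, G_y = 0
EG - F^2 = 5;  g^inv = (1/5) * [[1, 0], [0, 5]]
first-kind symbols [ij,l] = (1/2)(d_i g_jl + d_j g_il - d_l g_ij): [xx,x] = E_x/2 = 0, [xx,y] = F_x - E_y/2 = 0, [xy,x] = E_y/2 = 4, [xy,y] = G_x/2 = 0, [yy,x] = F_y - G_x/2 = -24, [yy,y] = G_y/2 = 0
Gamma^x_ij = (G*[ij,x] - F*[ij,y])/(EG - F^2), Gamma^y_ij = (E*[ij,y] - F*[ij,x])/(EG - F^2)

Answer: Gamma_xxx = 0, Gamma_xxy = 4/5, Gamma_xyy = -24/5, Gamma_yxx = 0, Gamma_yxy = 0, Gamma_yyy = 0


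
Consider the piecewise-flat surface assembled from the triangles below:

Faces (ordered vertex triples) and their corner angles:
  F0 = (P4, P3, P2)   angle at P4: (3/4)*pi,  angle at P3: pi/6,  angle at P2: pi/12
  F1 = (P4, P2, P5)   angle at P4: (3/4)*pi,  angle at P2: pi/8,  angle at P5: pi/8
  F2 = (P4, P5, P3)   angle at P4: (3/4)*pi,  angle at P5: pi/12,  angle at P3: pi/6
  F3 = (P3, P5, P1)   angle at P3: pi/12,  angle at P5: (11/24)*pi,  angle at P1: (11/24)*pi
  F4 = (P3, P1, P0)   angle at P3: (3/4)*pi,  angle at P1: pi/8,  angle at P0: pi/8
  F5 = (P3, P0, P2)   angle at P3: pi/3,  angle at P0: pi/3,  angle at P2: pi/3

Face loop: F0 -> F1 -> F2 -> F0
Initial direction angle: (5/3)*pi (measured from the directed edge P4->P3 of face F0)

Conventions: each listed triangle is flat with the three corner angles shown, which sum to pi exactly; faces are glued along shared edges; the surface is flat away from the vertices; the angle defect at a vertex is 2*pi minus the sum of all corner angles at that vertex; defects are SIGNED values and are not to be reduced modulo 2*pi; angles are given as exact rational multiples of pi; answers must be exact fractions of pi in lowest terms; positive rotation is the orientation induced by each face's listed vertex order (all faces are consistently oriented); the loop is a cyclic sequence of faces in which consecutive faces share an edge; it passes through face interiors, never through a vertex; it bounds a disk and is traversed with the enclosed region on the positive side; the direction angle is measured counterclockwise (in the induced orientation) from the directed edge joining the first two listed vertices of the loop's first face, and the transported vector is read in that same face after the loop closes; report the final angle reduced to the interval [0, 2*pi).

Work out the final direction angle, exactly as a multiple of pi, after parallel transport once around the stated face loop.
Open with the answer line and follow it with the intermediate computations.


Answer: final direction angle = (17/12)*pi

enclosed vertex P4: corner angles sum to (9/4)*pi, defect = 2*pi - (9/4)*pi = -pi/4
the rotation equals the total enclosed defect, so the final angle is initial + defects (mod 2*pi)
final angle = (5/3)*pi - pi/4 = (17/12)*pi (mod 2*pi)


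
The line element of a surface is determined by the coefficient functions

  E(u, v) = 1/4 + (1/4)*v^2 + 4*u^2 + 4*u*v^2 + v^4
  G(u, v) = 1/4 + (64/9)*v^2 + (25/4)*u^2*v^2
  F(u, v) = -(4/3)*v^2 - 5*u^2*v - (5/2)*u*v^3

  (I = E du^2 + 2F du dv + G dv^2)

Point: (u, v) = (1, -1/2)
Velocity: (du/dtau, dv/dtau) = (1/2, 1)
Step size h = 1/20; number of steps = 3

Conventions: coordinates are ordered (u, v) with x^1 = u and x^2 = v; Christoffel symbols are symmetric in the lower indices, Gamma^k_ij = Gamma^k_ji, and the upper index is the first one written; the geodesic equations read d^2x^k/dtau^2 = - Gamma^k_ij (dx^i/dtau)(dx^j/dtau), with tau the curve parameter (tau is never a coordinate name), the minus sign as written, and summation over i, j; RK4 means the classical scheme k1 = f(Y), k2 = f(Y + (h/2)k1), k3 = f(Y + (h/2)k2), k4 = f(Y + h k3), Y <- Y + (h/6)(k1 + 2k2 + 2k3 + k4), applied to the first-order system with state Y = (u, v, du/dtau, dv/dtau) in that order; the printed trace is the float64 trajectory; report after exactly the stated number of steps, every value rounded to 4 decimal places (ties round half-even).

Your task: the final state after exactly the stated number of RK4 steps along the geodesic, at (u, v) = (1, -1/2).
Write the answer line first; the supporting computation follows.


Answer: u = 1.0936, v = -0.3573, du/dtau = 0.7435, dv/dtau = 0.8688

f(Y) = (du/dtau, dv/dtau, -Gamma^u_ij Y'^i Y'^j, -Gamma^v_ij Y'^i Y'^j) with the Gammas evaluated at the stage position; h = 0.050000; intermediate values shown to 6 dp
step 0: u = 1.0000, v = -0.5000, du/dtau = 0.5000, dv/dtau = 1.0000
step 1:
  k1: at (u, v) = (1.000000, -0.500000), (du/dtau, dv/dtau) = (0.500000, 1.000000); Gamma_uuu = -0.220686, Gamma_uuv = -0.942906, Gamma_uvv = -0.680055, Gamma_vuu = 2.293588, Gamma_vuv = 1.086301, Gamma_vvv = -1.391142; k1 = (0.500000, 1.000000, 1.678132, -0.268555)
  k2: at (u, v) = (1.012500, -0.475000), (du/dtau, dv/dtau) = (0.541953, 0.993286); Gamma_uuu = -0.233256, Gamma_uuv = -0.911215, Gamma_uvv = -0.641181, Gamma_vuu = 2.392422, Gamma_vuv = 1.096772, Gamma_vvv = -1.478466; k2 = (0.541953, 0.993286, 1.682151, -0.424824)
  k3: at (u, v) = (1.013549, -0.475168), (du/dtau, dv/dtau) = (0.542054, 0.989379); Gamma_uuu = -0.235297, Gamma_uuv = -0.911870, Gamma_uvv = -0.641755, Gamma_vuu = 2.393621, Gamma_vuv = 1.098020, Gamma_vvv = -1.477122; k3 = (0.542054, 0.989379, 1.675397, -0.435116)
  k4: at (u, v) = (1.027103, -0.450531), (du/dtau, dv/dtau) = (0.583770, 0.978244); Gamma_uuu = -0.248523, Gamma_uuv = -0.878465, Gamma_uvv = -0.605554, Gamma_vuu = 2.501630, Gamma_vuv = 1.107997, Gamma_vvv = -1.569060; k4 = (0.583770, 0.978244, 1.667515, -0.616479)
  Y <- Y + (h/6)(k1 + 2k2 + 2k3 + k4): u = 1.0271, v = -0.4505, du/dtau = 0.5838, dv/dtau = 0.9783
step 2:
  k1: at (u, v) = (1.027098, -0.450470), (du/dtau, dv/dtau) = (0.583840, 0.978292); Gamma_uuu = -0.248483, Gamma_uuv = -0.878366, Gamma_uvv = -0.605458, Gamma_vuu = 2.501841, Gamma_vuv = 1.107975, Gamma_vvv = -1.569319; k1 = (0.583840, 0.978292, 1.667542, -0.616548)
  k2: at (u, v) = (1.041694, -0.426013), (du/dtau, dv/dtau) = (0.625528, 0.962879); Gamma_uuu = -0.261763, Gamma_uuv = -0.842857, Gamma_uvv = -0.572216, Gamma_vuu = 2.620194, Gamma_vuv = 1.116938, Gamma_vvv = -1.666759; k2 = (0.625528, 0.962879, 1.648264, -0.825412)
  k3: at (u, v) = (1.042736, -0.426398), (du/dtau, dv/dtau) = (0.625046, 0.957657); Gamma_uuu = -0.263916, Gamma_uuv = -0.843870, Gamma_uvv = -0.573026, Gamma_vuu = 2.620627, Gamma_vuv = 1.118270, Gamma_vvv = -1.664439; k3 = (0.625046, 0.957657, 1.638880, -0.836113)
  k4: at (u, v) = (1.058351, -0.402587), (du/dtau, dv/dtau) = (0.665784, 0.936487); Gamma_uuu = -0.276940, Gamma_uuv = -0.806996, Gamma_uvv = -0.543893, Gamma_vuu = 2.747827, Gamma_vuv = 1.125873, Gamma_vvv = -1.765159; k4 = (0.665784, 0.936487, 1.606078, -1.073924)
  Y <- Y + (h/6)(k1 + 2k2 + 2k3 + k4): u = 1.0584, v = -0.4025, du/dtau = 0.6659, dv/dtau = 0.9365
step 3:
  k1: at (u, v) = (1.058355, -0.402505), (du/dtau, dv/dtau) = (0.665905, 0.936513); Gamma_uuu = -0.276889, Gamma_uuv = -0.806848, Gamma_uvv = -0.543787, Gamma_vuu = 2.748186, Gamma_vuv = 1.125838, Gamma_vvv = -1.765547; k1 = (0.665905, 0.936513, 1.606061, -1.074354)
  k2: at (u, v) = (1.075002, -0.379092), (du/dtau, dv/dtau) = (0.706057, 0.909654); Gamma_uuu = -0.288879, Gamma_uuv = -0.768145, Gamma_uvv = -0.519027, Gamma_vuu = 2.885378, Gamma_vuv = 1.131391, Gamma_vvv = -1.870361; k2 = (0.706057, 0.909654, 1.560201, -1.344051)
  k3: at (u, v) = (1.076006, -0.379763), (du/dtau, dv/dtau) = (0.704910, 0.902912); Gamma_uuu = -0.291247, Gamma_uuv = -0.769732, Gamma_uvv = -0.519990, Gamma_vuu = 2.884386, Gamma_vuv = 1.132939, Gamma_vvv = -1.866528; k3 = (0.704910, 0.902912, 1.548467, -1.353730)
  k4: at (u, v) = (1.093600, -0.357359), (du/dtau, dv/dtau) = (0.743329, 0.868827); Gamma_uuu = -0.301983, Gamma_uuv = -0.730445, Gamma_uvv = -0.500576, Gamma_vuu = 3.028166, Gamma_vuv = 1.136248, Gamma_vvv = -1.971637; k4 = (0.743329, 0.868827, 1.488199, -1.652498)
  Y <- Y + (h/6)(k1 + 2k2 + 2k3 + k4): u = 1.0936, v = -0.3573, du/dtau = 0.7435, dv/dtau = 0.8688


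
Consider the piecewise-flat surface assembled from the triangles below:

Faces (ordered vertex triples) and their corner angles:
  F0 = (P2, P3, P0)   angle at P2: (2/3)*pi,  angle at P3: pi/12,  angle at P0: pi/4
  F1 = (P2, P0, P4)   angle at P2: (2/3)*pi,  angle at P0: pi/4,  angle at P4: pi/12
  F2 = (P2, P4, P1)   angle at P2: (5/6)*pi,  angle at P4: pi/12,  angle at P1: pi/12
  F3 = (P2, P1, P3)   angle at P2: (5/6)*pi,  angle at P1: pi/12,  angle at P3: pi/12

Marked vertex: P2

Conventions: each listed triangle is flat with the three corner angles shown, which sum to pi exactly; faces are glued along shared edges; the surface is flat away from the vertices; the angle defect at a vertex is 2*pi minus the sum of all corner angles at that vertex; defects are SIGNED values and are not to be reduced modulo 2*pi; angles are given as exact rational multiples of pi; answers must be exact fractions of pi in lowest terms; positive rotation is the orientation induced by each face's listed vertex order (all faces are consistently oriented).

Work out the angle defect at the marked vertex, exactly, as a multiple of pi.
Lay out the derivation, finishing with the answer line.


Sum of corner angles at P2: 3*pi
defect = 2*pi - 3*pi

Answer: defect(P2) = -pi


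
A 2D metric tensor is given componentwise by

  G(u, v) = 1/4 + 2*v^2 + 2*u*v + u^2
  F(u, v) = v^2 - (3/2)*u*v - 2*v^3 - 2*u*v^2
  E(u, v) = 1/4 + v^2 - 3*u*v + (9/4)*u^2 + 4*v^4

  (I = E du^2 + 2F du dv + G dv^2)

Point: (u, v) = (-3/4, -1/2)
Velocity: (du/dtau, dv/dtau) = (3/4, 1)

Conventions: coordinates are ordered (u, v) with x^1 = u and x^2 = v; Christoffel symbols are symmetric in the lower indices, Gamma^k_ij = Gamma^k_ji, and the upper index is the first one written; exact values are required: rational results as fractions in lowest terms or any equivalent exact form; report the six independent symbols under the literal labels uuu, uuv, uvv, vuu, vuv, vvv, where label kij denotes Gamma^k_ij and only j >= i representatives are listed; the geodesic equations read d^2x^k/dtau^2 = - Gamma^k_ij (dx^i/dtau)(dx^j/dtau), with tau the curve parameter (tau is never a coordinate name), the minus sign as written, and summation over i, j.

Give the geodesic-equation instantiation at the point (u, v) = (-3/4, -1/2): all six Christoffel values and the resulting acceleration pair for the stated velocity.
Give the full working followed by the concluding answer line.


E = 57/64, F = 5/16, G = 33/16 at the point
E_u = -15/8, E_v = -3/4, F_u = 1/4, F_v = -23/8, G_u = -5/2, G_v = -7/2
EG - F^2 = 1781/1024;  g^inv = (1024/1781) * [[33/16, -5/16], [-5/16, 57/64]]
first-kind symbols [ij,l] = (1/2)(d_i g_jl + d_j g_il - d_l g_ij): [uu,u] = E_u/2 = -15/16, [uu,v] = F_u - E_v/2 = 5/8, [uv,u] = E_v/2 = -3/8, [uv,v] = G_u/2 = -5/4, [vv,u] = F_v - G_u/2 = -13/8, [vv,v] = G_v/2 = -7/4
Gamma^u_ij = (G*[ij,u] - F*[ij,v])/(EG - F^2), Gamma^v_ij = (E*[ij,v] - F*[ij,u])/(EG - F^2)
Gamma_uuu = -2180/1781, Gamma_uuv = -392/1781, Gamma_uvv = -2872/1781, Gamma_vuu = 870/1781, Gamma_vuv = -1020/1781, Gamma_vvv = -1076/1781
d^2u/dtau^2 = -(Gamma_uuu*(3/4)^2 + 2*Gamma_uuv*(3/4)*(1) + Gamma_uvv*(1)^2) = 18745/7124
d^2v/dtau^2 = -(Gamma_vuu*(3/4)^2 + 2*Gamma_vuv*(3/4)*(1) + Gamma_vvv*(1)^2) = 16933/14248

Answer: Gamma_uuu = -2180/1781, Gamma_uuv = -392/1781, Gamma_uvv = -2872/1781, Gamma_vuu = 870/1781, Gamma_vuv = -1020/1781, Gamma_vvv = -1076/1781; accelerations (d^2u/dtau^2, d^2v/dtau^2) = (18745/7124, 16933/14248)


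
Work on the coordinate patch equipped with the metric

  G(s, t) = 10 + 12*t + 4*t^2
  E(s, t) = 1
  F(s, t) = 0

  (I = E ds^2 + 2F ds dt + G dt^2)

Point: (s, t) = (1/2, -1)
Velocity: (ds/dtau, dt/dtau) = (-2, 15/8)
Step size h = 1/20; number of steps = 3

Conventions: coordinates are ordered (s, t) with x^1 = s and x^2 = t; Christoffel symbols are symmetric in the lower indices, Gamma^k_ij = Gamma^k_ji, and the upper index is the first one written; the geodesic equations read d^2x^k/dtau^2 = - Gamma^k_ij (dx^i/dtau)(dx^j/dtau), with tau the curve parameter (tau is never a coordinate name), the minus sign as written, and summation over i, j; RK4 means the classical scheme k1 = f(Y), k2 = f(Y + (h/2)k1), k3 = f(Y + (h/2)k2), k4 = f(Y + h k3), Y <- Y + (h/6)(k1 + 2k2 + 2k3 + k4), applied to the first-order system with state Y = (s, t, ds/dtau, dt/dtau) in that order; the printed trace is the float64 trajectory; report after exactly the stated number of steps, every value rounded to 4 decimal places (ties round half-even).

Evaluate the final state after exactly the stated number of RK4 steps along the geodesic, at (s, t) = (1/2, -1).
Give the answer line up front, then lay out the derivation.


Answer: s = 0.2000, t = -0.7517, ds/dtau = -2.0000, dt/dtau = 1.4732

f(Y) = (ds/dtau, dt/dtau, -Gamma^s_ij Y'^i Y'^j, -Gamma^t_ij Y'^i Y'^j) with the Gammas evaluated at the stage position; h = 0.050000; intermediate values shown to 6 dp
step 0: s = 0.5000, t = -1.0000, ds/dtau = -2.0000, dt/dtau = 1.8750
step 1:
  k1: at (s, t) = (0.500000, -1.000000), (ds/dtau, dt/dtau) = (-2.000000, 1.875000); Gamma_sss = 0.000000, Gamma_sst = 0.000000, Gamma_stt = 0.000000, Gamma_tss = 0.000000, Gamma_tst = 0.000000, Gamma_ttt = 1.000000; k1 = (-2.000000, 1.875000, 0.000000, -3.515625)
  k2: at (s, t) = (0.450000, -0.953125), (ds/dtau, dt/dtau) = (-2.000000, 1.787109); Gamma_sss = 0.000000, Gamma_sst = 0.000000, Gamma_stt = 0.000000, Gamma_tss = 0.000000, Gamma_tst = 0.000000, Gamma_ttt = 0.995998; k2 = (-2.000000, 1.787109, 0.000000, -3.180979)
  k3: at (s, t) = (0.450000, -0.955322), (ds/dtau, dt/dtau) = (-2.000000, 1.795476); Gamma_sss = 0.000000, Gamma_sst = 0.000000, Gamma_stt = 0.000000, Gamma_tss = 0.000000, Gamma_tst = 0.000000, Gamma_ttt = 0.996349; k3 = (-2.000000, 1.795476, 0.000000, -3.211961)
  k4: at (s, t) = (0.400000, -0.910226), (ds/dtau, dt/dtau) = (-2.000000, 1.714402); Gamma_sss = 0.000000, Gamma_sst = 0.000000, Gamma_stt = 0.000000, Gamma_tss = 0.000000, Gamma_tst = 0.000000, Gamma_ttt = 0.986519; k4 = (-2.000000, 1.714402, 0.000000, -2.899551)
  Y <- Y + (h/6)(k1 + 2k2 + 2k3 + k4): s = 0.4000, t = -0.9104, ds/dtau = -2.0000, dt/dtau = 1.7150
step 2:
  k1: at (s, t) = (0.400000, -0.910379), (ds/dtau, dt/dtau) = (-2.000000, 1.714991); Gamma_sss = 0.000000, Gamma_sst = 0.000000, Gamma_stt = 0.000000, Gamma_tss = 0.000000, Gamma_tst = 0.000000, Gamma_ttt = 0.986561; k1 = (-2.000000, 1.714991, 0.000000, -2.901667)
  k2: at (s, t) = (0.350000, -0.867504), (ds/dtau, dt/dtau) = (-2.000000, 1.642450); Gamma_sss = 0.000000, Gamma_sst = 0.000000, Gamma_stt = 0.000000, Gamma_tss = 0.000000, Gamma_tst = 0.000000, Gamma_ttt = 0.972994; k2 = (-2.000000, 1.642450, 0.000000, -2.624788)
  k3: at (s, t) = (0.350000, -0.869317), (ds/dtau, dt/dtau) = (-2.000000, 1.649371); Gamma_sss = 0.000000, Gamma_sst = 0.000000, Gamma_stt = 0.000000, Gamma_tss = 0.000000, Gamma_tst = 0.000000, Gamma_ttt = 0.973635; k3 = (-2.000000, 1.649371, 0.000000, -2.648703)
  k4: at (s, t) = (0.300000, -0.827910), (ds/dtau, dt/dtau) = (-2.000000, 1.582556); Gamma_sss = 0.000000, Gamma_sst = 0.000000, Gamma_stt = 0.000000, Gamma_tss = 0.000000, Gamma_tst = 0.000000, Gamma_ttt = 0.957796; k4 = (-2.000000, 1.582556, 0.000000, -2.398784)
  Y <- Y + (h/6)(k1 + 2k2 + 2k3 + k4): s = 0.3000, t = -0.8280, ds/dtau = -2.0000, dt/dtau = 1.5829
step 3:
  k1: at (s, t) = (0.300000, -0.828035), (ds/dtau, dt/dtau) = (-2.000000, 1.582929); Gamma_sss = 0.000000, Gamma_sst = 0.000000, Gamma_stt = 0.000000, Gamma_tss = 0.000000, Gamma_tst = 0.000000, Gamma_ttt = 0.957847; k1 = (-2.000000, 1.582929, 0.000000, -2.400044)
  k2: at (s, t) = (0.250000, -0.788462), (ds/dtau, dt/dtau) = (-2.000000, 1.522928); Gamma_sss = 0.000000, Gamma_sst = 0.000000, Gamma_stt = 0.000000, Gamma_tss = 0.000000, Gamma_tst = 0.000000, Gamma_ttt = 0.940832; k2 = (-2.000000, 1.522928, 0.000000, -2.182080)
  k3: at (s, t) = (0.250000, -0.789962), (ds/dtau, dt/dtau) = (-2.000000, 1.528377); Gamma_sss = 0.000000, Gamma_sst = 0.000000, Gamma_stt = 0.000000, Gamma_tss = 0.000000, Gamma_tst = 0.000000, Gamma_ttt = 0.941503; k3 = (-2.000000, 1.528377, 0.000000, -2.199291)
  k4: at (s, t) = (0.200000, -0.751616), (ds/dtau, dt/dtau) = (-2.000000, 1.472965); Gamma_sss = 0.000000, Gamma_sst = 0.000000, Gamma_stt = 0.000000, Gamma_tss = 0.000000, Gamma_tst = 0.000000, Gamma_ttt = 0.923841; k4 = (-2.000000, 1.472965, 0.000000, -2.004389)
  Y <- Y + (h/6)(k1 + 2k2 + 2k3 + k4): s = 0.2000, t = -0.7517, ds/dtau = -2.0000, dt/dtau = 1.4732


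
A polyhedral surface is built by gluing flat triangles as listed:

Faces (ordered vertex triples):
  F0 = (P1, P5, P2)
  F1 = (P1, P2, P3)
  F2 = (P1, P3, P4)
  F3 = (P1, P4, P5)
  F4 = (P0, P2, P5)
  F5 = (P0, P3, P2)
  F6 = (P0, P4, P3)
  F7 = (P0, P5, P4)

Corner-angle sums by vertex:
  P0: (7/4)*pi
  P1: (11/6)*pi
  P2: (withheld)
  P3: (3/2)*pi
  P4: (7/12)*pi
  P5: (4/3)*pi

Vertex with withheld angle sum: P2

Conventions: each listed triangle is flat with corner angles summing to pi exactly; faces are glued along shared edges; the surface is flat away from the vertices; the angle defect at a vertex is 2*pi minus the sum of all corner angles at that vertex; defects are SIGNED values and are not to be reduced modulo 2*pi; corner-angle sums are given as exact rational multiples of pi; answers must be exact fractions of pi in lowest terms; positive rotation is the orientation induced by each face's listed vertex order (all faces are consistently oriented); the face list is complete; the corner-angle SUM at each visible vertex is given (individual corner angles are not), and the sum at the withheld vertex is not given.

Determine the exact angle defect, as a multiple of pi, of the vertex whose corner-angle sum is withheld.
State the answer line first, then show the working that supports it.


Answer: defect(P2) = pi

V = 6, E = 12, F = 8; chi = V - E + F = 2
Gauss-Bonnet: total defect = 2*pi*chi = 4*pi; visible defects sum to 3*pi


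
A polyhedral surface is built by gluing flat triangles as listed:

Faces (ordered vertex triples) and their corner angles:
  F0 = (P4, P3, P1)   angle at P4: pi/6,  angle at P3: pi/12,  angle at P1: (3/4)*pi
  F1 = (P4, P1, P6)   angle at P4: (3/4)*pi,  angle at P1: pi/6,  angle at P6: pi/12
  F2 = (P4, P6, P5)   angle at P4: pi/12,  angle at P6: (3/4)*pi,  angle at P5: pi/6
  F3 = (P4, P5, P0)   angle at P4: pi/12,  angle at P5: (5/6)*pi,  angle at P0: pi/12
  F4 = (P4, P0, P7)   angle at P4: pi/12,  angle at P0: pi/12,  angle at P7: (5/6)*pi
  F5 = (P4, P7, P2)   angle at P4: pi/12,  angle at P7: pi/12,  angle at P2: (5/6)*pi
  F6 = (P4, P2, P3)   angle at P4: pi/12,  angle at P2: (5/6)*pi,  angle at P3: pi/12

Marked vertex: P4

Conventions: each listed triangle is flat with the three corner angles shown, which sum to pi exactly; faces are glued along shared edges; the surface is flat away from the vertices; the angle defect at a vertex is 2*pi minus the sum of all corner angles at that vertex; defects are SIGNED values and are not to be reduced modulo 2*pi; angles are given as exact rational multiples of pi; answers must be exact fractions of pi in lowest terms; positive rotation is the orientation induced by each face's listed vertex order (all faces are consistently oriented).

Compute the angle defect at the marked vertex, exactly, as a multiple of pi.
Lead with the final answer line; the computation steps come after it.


Answer: defect(P4) = (2/3)*pi

Sum of corner angles at P4: (4/3)*pi
defect = 2*pi - (4/3)*pi


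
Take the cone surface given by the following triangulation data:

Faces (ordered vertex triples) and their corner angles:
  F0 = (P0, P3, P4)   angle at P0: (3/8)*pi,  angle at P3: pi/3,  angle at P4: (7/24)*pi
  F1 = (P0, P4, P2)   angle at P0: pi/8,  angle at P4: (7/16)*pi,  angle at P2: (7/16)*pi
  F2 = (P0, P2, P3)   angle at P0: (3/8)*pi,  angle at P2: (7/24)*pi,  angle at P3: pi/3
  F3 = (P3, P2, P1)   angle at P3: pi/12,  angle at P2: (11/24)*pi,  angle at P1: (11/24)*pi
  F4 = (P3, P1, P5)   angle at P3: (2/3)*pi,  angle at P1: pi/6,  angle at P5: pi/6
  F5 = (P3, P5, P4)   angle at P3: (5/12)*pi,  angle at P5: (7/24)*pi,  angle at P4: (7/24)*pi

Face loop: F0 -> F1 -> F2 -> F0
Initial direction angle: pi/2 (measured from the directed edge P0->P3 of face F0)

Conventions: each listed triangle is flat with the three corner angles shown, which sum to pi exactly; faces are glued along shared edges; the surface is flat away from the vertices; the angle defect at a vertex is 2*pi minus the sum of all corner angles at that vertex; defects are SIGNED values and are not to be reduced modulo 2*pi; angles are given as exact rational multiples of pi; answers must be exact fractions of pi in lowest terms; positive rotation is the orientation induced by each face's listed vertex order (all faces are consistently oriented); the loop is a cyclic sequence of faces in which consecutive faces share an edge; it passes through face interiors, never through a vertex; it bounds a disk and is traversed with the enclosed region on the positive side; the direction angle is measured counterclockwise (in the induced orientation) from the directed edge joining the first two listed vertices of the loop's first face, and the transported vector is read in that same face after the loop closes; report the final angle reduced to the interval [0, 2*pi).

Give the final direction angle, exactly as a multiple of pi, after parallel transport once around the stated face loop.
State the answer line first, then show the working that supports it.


Answer: final direction angle = (13/8)*pi

enclosed vertex P0: corner angles sum to (7/8)*pi, defect = 2*pi - (7/8)*pi = (9/8)*pi
the rotation equals the total enclosed defect, so the final angle is initial + defects (mod 2*pi)
final angle = pi/2 + (9/8)*pi = (13/8)*pi (mod 2*pi)


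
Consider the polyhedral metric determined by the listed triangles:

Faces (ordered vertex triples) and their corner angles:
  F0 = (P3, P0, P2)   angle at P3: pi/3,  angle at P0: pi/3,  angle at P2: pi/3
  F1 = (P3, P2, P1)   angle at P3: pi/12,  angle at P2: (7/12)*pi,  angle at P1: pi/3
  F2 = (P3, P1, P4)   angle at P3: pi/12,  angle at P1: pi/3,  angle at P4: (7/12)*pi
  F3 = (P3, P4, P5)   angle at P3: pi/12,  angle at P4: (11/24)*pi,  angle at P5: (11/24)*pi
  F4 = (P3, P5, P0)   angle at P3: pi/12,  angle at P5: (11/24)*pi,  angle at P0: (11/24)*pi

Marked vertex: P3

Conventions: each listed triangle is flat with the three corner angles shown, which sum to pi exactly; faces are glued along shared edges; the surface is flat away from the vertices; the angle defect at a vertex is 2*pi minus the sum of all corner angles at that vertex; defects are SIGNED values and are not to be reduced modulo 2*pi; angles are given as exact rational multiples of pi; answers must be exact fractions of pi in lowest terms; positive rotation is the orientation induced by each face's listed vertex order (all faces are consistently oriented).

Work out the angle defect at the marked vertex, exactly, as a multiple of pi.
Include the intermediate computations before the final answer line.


Sum of corner angles at P3: (2/3)*pi
defect = 2*pi - (2/3)*pi

Answer: defect(P3) = (4/3)*pi


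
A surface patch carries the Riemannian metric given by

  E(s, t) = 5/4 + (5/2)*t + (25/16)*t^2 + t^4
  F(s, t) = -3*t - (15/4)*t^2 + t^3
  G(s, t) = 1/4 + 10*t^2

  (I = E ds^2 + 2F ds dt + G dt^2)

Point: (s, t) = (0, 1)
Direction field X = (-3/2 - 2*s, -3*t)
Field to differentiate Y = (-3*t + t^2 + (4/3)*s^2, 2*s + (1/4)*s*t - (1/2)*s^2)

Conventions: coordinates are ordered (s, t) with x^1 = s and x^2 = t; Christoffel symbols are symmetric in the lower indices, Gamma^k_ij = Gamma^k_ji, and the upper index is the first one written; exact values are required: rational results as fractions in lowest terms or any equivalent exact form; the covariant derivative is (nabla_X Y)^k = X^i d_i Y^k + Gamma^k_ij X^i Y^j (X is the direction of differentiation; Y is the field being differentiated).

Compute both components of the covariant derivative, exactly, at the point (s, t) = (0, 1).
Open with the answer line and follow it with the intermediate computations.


Answer: (nabla_X Y)^s = 6568/675, (nabla_X Y)^t = -5443/5400

E = 101/16, F = -23/4, G = 41/4 at the point
E_s = 0, E_t = 77/8, F_s = 0, F_t = -15/2, G_s = 0, G_t = 20
EG - F^2 = 2025/64;  g^inv = (64/2025) * [[41/4, 23/4], [23/4, 101/16]]
first-kind symbols [ij,l] = (1/2)(d_i g_jl + d_j g_il - d_l g_ij): [ss,s] = E_s/2 = 0, [ss,t] = F_s - E_t/2 = -77/16, [st,s] = E_t/2 = 77/16, [st,t] = G_s/2 = 0, [tt,s] = F_t - G_s/2 = -15/2, [tt,t] = G_t/2 = 10
Gamma^s_ij = (G*[ij,s] - F*[ij,t])/(EG - F^2), Gamma^t_ij = (E*[ij,t] - F*[ij,s])/(EG - F^2)
Gamma_sss = -1771/2025, Gamma_sst = 3157/2025, Gamma_stt = -248/405, Gamma_tss = -7777/8100, Gamma_tst = 1771/2025, Gamma_ttt = 256/405
X = (-3/2, -3), Y = (-2, 0) at the point


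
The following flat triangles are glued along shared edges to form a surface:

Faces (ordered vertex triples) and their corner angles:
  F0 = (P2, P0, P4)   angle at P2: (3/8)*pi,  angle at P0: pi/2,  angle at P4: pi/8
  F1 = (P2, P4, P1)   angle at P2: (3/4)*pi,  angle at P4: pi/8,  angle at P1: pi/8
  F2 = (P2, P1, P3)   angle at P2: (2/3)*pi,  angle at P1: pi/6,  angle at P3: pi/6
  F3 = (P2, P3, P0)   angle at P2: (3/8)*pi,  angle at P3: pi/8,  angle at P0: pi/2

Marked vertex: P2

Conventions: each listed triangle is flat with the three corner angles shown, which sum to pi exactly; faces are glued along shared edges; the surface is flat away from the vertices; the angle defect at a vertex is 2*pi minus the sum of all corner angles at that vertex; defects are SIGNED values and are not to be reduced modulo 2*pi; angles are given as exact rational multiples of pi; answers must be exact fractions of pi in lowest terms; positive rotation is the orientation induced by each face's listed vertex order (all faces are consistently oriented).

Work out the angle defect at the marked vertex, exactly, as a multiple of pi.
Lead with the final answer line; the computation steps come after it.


Answer: defect(P2) = -pi/6

Sum of corner angles at P2: (13/6)*pi
defect = 2*pi - (13/6)*pi


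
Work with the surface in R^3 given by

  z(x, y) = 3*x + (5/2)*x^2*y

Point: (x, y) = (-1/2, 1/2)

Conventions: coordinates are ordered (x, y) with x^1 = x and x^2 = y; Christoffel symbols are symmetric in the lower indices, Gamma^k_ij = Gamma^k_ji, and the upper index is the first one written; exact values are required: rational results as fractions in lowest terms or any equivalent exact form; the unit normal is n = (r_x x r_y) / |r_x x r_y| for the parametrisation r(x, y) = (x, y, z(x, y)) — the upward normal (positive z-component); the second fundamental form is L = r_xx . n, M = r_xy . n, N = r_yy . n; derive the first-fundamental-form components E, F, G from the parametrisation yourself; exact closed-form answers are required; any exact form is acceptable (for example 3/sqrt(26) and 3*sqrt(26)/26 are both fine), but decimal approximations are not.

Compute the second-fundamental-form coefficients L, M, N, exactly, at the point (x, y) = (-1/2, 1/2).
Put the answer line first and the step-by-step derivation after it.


Answer: L = 4*sqrt(285)/57, M = -4*sqrt(285)/57, N = 0

z_x = 7/4, z_y = 5/8, z_xx = 5/2, z_xy = -5/2, z_yy = 0
E = 65/16, F = 35/32, G = 89/64; answer radicand W^2 = 285/64
unnormalised second-form numerators: l = 5/2, m = -5/2, n = 0; L = l/sqrt(285/64), and similarly M = m/sqrt(W^2), N = n/sqrt(W^2)


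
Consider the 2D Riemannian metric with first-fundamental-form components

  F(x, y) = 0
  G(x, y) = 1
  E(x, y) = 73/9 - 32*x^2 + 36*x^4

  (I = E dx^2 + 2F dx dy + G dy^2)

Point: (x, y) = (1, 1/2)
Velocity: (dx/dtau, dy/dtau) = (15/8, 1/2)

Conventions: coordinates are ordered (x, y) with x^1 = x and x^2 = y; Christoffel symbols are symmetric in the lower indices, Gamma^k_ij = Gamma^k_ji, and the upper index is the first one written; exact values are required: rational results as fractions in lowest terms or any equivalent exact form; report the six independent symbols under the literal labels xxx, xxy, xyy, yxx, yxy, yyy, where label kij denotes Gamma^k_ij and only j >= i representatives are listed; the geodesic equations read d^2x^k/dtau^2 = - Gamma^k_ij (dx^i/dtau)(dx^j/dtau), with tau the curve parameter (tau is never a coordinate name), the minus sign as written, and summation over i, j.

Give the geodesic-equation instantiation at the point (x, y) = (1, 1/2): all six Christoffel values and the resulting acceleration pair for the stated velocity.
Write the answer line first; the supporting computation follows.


Answer: Gamma_xxx = 360/109, Gamma_xxy = 0, Gamma_xyy = 0, Gamma_yxx = 0, Gamma_yxy = 0, Gamma_yyy = 0; accelerations (d^2x/dtau^2, d^2y/dtau^2) = (-10125/872, 0)

E = 109/9, F = 0, G = 1 at the point
E_x = 80, E_y = 0, F_x = 0, F_y = 0, G_x = 0, G_y = 0
EG - F^2 = 109/9;  g^inv = (9/109) * [[1, 0], [0, 109/9]]
first-kind symbols [ij,l] = (1/2)(d_i g_jl + d_j g_il - d_l g_ij): [xx,x] = E_x/2 = 40, [xx,y] = F_x - E_y/2 = 0, [xy,x] = E_y/2 = 0, [xy,y] = G_x/2 = 0, [yy,x] = F_y - G_x/2 = 0, [yy,y] = G_y/2 = 0
Gamma^x_ij = (G*[ij,x] - F*[ij,y])/(EG - F^2), Gamma^y_ij = (E*[ij,y] - F*[ij,x])/(EG - F^2)
Gamma_xxx = 360/109, Gamma_xxy = 0, Gamma_xyy = 0, Gamma_yxx = 0, Gamma_yxy = 0, Gamma_yyy = 0
d^2x/dtau^2 = -(Gamma_xxx*(15/8)^2 + 2*Gamma_xxy*(15/8)*(1/2) + Gamma_xyy*(1/2)^2) = -10125/872
d^2y/dtau^2 = -(Gamma_yxx*(15/8)^2 + 2*Gamma_yxy*(15/8)*(1/2) + Gamma_yyy*(1/2)^2) = 0


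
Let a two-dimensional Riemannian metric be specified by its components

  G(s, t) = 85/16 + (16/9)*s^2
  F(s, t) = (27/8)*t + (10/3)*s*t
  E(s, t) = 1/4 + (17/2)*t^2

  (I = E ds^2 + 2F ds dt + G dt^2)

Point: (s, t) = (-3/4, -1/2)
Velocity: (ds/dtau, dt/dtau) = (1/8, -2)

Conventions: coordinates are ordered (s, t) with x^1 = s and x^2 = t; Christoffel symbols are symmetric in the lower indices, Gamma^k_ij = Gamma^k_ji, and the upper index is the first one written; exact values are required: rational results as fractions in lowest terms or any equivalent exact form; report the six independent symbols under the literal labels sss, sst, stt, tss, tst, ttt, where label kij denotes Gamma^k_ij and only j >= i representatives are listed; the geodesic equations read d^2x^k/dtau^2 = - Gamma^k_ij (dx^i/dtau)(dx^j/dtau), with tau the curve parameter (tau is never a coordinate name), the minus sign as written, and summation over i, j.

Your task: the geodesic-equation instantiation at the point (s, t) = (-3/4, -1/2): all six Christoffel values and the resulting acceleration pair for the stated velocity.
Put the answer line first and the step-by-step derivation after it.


Answer: Gamma_sss = 868/11367, Gamma_sst = -21052/11367, Gamma_stt = 10706/11367, Gamma_tss = 4712/11367, Gamma_tst = -3860/11367, Gamma_ttt = 742/11367; accelerations (d^2s/dtau^2, d^2t/dtau^2) = (-853817/181872, -39773/90936)

E = 19/8, F = -7/16, G = 101/16 at the point
E_s = 0, E_t = -17/2, F_s = -5/3, F_t = 7/8, G_s = -8/3, G_t = 0
EG - F^2 = 3789/256;  g^inv = (256/3789) * [[101/16, 7/16], [7/16, 19/8]]
first-kind symbols [ij,l] = (1/2)(d_i g_jl + d_j g_il - d_l g_ij): [ss,s] = E_s/2 = 0, [ss,t] = F_s - E_t/2 = 31/12, [st,s] = E_t/2 = -17/4, [st,t] = G_s/2 = -4/3, [tt,s] = F_t - G_s/2 = 53/24, [tt,t] = G_t/2 = 0
Gamma^s_ij = (G*[ij,s] - F*[ij,t])/(EG - F^2), Gamma^t_ij = (E*[ij,t] - F*[ij,s])/(EG - F^2)
Gamma_sss = 868/11367, Gamma_sst = -21052/11367, Gamma_stt = 10706/11367, Gamma_tss = 4712/11367, Gamma_tst = -3860/11367, Gamma_ttt = 742/11367
d^2s/dtau^2 = -(Gamma_sss*(1/8)^2 + 2*Gamma_sst*(1/8)*(-2) + Gamma_stt*(-2)^2) = -853817/181872
d^2t/dtau^2 = -(Gamma_tss*(1/8)^2 + 2*Gamma_tst*(1/8)*(-2) + Gamma_ttt*(-2)^2) = -39773/90936


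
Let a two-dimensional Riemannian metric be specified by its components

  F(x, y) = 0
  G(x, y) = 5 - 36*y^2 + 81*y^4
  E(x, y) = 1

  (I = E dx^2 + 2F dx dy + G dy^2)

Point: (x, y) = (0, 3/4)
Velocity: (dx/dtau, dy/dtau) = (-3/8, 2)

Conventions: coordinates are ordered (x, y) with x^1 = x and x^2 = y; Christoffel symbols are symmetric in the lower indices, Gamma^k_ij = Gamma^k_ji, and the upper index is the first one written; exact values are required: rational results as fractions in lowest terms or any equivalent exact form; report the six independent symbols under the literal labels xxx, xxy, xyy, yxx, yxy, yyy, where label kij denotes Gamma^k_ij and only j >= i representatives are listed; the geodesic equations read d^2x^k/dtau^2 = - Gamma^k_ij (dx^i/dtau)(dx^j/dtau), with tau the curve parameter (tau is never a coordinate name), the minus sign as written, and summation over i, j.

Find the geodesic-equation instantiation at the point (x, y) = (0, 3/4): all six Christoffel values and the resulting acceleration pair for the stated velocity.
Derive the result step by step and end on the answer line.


E = 1, F = 0, G = 2657/256 at the point
E_x = 0, E_y = 0, F_x = 0, F_y = 0, G_x = 0, G_y = 1323/16
EG - F^2 = 2657/256;  g^inv = (256/2657) * [[2657/256, 0], [0, 1]]
first-kind symbols [ij,l] = (1/2)(d_i g_jl + d_j g_il - d_l g_ij): [xx,x] = E_x/2 = 0, [xx,y] = F_x - E_y/2 = 0, [xy,x] = E_y/2 = 0, [xy,y] = G_x/2 = 0, [yy,x] = F_y - G_x/2 = 0, [yy,y] = G_y/2 = 1323/32
Gamma^x_ij = (G*[ij,x] - F*[ij,y])/(EG - F^2), Gamma^y_ij = (E*[ij,y] - F*[ij,x])/(EG - F^2)
Gamma_xxx = 0, Gamma_xxy = 0, Gamma_xyy = 0, Gamma_yxx = 0, Gamma_yxy = 0, Gamma_yyy = 10584/2657
d^2x/dtau^2 = -(Gamma_xxx*(-3/8)^2 + 2*Gamma_xxy*(-3/8)*(2) + Gamma_xyy*(2)^2) = 0
d^2y/dtau^2 = -(Gamma_yxx*(-3/8)^2 + 2*Gamma_yxy*(-3/8)*(2) + Gamma_yyy*(2)^2) = -42336/2657

Answer: Gamma_xxx = 0, Gamma_xxy = 0, Gamma_xyy = 0, Gamma_yxx = 0, Gamma_yxy = 0, Gamma_yyy = 10584/2657; accelerations (d^2x/dtau^2, d^2y/dtau^2) = (0, -42336/2657)
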